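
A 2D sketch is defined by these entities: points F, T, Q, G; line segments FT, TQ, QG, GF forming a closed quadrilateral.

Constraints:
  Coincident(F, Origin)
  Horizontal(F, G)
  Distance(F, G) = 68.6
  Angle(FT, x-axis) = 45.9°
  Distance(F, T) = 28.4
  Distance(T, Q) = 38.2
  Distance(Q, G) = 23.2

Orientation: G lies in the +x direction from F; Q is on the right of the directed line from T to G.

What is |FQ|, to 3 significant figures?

47.0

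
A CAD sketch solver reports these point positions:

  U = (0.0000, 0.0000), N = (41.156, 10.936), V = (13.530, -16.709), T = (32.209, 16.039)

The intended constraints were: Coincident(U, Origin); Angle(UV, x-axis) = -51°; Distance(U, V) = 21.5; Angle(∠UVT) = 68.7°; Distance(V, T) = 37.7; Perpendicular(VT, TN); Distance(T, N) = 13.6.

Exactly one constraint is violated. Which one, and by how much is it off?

Distance(T, N) = 13.6 — off by 3.30.

U = (0.00, 0.00) ✓; UV at -51.00° ✓; |UV| = 21.50 ✓; ∠UVT = 68.70° ✓; |VT| = 37.70 ✓; ∠(VT, TN) = 90.00° ✓; |TN| = 10.30 ✗.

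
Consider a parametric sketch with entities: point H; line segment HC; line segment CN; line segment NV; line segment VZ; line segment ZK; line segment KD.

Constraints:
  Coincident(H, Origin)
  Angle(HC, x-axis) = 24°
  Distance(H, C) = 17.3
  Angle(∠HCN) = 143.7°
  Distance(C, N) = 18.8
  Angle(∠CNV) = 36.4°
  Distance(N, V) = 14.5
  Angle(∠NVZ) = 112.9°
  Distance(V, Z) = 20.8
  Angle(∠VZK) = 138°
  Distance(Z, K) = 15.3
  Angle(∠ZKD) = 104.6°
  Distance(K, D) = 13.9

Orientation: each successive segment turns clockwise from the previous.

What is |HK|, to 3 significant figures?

26.9

∠NVZ = 112.9° gives VZ at 137° from the x-axis; with |VZ| = 20.8, Z = (5.72, 11.3). ∠VZK = 138.0° gives ZK at 95.0° from the x-axis; with |ZK| = 15.3, K = (4.39, 26.5). Then |HK| = |K − H| = 26.9.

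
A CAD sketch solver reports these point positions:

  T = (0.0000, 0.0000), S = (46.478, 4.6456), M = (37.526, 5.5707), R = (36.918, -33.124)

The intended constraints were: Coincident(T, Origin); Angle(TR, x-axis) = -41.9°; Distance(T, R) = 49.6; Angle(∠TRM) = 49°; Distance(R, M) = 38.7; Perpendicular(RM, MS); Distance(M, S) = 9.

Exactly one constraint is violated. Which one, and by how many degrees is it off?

Perpendicular(RM, MS) — off by 5.00°.

T = (0.00, 0.00) ✓; TR at -41.90° ✓; |TR| = 49.60 ✓; ∠TRM = 49.00° ✓; |RM| = 38.70 ✓; ∠(RM, MS) = 95.00° ✗; |MS| = 9.000 ✓.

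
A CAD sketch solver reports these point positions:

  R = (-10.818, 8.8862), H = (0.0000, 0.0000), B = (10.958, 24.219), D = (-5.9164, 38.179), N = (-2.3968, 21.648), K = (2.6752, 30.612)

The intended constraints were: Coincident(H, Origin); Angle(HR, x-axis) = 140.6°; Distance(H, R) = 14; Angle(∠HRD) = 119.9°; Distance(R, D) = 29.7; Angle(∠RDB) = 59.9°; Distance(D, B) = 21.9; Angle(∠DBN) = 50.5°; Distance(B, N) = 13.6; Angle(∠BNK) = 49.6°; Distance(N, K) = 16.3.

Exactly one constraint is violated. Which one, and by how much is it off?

Distance(N, K) = 16.3 — off by 6.00.

H = (0.00, 0.00) ✓; HR at 140.6° ✓; |HR| = 14.00 ✓; ∠HRD = 119.9° ✓; |RD| = 29.70 ✓; ∠RDB = 59.90° ✓; |DB| = 21.90 ✓; ∠DBN = 50.50° ✓; |BN| = 13.60 ✓; ∠BNK = 49.60° ✓; |NK| = 10.30 ✗.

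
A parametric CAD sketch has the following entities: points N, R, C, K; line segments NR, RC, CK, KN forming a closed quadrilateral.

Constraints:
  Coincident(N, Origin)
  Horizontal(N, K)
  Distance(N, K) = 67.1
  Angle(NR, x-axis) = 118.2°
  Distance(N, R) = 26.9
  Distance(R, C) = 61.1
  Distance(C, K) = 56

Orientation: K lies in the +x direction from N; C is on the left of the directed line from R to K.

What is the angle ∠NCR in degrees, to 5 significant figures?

24.151°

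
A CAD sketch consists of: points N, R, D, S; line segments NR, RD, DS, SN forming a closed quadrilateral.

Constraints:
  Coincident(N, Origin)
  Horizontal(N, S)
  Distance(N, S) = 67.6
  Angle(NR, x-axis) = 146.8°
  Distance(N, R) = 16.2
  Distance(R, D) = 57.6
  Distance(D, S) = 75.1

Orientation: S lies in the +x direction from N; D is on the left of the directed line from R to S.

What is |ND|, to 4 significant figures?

59.69

Checks: |NS| = 67.60 ✓; |NR| = 16.20 ✓; |RD| = 57.60 ✓; |DS| = 75.10 ✓.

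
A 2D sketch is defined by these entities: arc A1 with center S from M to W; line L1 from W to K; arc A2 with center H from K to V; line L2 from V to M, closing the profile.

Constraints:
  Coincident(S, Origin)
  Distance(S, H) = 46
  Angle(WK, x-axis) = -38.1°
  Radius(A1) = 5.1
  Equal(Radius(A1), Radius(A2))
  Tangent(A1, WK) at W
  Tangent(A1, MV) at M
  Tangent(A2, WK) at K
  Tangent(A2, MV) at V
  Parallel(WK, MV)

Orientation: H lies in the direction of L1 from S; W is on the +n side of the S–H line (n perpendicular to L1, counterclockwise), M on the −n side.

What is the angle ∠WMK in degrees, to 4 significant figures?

77.50°

The slot axis is L1's direction at -38.1°, so u = (cos -38.1°, sin -38.1°) = (0.7869, -0.6170) and n = (−sin -38.1°, cos -38.1°) = (0.6170, 0.7869). S is at the origin and H lies 46.0 along u from S, so H = 46.0·u = (36.20, -28.38). Tangency of A1 to both parallel lines with radius 5.1 puts W and M at S ± 5.1·n: W = (3.147, 4.013), M = (-3.147, -4.013). Equal radii place K and V the same way about H: K = H + 5.1·n = (39.35, -24.37), V = H − 5.1·n = (33.05, -32.40). Then cos ∠WMK = MW·MK / (|MW||MK|), giving 77.50°.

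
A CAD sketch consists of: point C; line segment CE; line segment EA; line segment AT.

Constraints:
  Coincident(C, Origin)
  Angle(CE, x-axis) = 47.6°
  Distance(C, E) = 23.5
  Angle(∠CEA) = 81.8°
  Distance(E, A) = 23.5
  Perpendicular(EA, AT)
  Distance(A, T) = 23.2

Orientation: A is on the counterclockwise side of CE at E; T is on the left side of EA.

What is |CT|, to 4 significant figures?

20.15

∠CEA = 81.8°, so EA runs at 47.6° + (180° − 81.8°) = 145.8° from the x-axis; with |EA| = 23.5, A = E + 23.5·(cos 145.8°, sin 145.8°) = (-3.590, 30.56). The perpendicularity gives AT at right angles to EA; with |AT| = 23.2 on the left of EA, T = A + 23.2·(-0.5621, -0.8271) = (-16.63, 11.37). Then |CT| = |T − C| = 20.15.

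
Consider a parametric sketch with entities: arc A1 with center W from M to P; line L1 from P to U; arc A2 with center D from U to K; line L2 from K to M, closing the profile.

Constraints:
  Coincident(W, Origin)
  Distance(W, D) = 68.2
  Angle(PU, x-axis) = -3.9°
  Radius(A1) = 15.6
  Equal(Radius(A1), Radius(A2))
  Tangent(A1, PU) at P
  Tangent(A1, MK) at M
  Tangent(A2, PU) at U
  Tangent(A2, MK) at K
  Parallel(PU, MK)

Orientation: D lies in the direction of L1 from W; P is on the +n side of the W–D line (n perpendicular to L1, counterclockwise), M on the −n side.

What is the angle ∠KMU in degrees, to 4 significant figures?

24.58°

The slot axis is L1's direction at -3.9°, so u = (cos -3.9°, sin -3.9°) = (0.9977, -0.06802) and n = (−sin -3.9°, cos -3.9°) = (0.06802, 0.9977). W is at the origin and D lies 68.2 along u from W, so D = 68.2·u = (68.04, -4.639). Tangency of A1 to both parallel lines with radius 15.6 puts P and M at W ± 15.6·n: P = (1.061, 15.56), M = (-1.061, -15.56). Equal radii place U and K the same way about D: U = D + 15.6·n = (69.10, 10.93), K = D − 15.6·n = (66.98, -20.20). Then cos ∠KMU = MK·MU / (|MK||MU|), giving 24.58°.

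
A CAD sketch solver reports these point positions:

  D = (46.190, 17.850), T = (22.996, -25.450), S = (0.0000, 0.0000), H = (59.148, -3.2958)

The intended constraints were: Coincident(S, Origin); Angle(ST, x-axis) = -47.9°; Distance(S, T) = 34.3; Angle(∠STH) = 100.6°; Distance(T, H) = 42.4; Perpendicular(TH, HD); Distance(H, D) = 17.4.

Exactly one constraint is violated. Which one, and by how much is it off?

Distance(H, D) = 17.4 — off by 7.40.

S = (0.00, 0.00) ✓; ST at -47.90° ✓; |ST| = 34.30 ✓; ∠STH = 100.6° ✓; |TH| = 42.40 ✓; ∠(TH, HD) = 90.00° ✓; |HD| = 24.80 ✗.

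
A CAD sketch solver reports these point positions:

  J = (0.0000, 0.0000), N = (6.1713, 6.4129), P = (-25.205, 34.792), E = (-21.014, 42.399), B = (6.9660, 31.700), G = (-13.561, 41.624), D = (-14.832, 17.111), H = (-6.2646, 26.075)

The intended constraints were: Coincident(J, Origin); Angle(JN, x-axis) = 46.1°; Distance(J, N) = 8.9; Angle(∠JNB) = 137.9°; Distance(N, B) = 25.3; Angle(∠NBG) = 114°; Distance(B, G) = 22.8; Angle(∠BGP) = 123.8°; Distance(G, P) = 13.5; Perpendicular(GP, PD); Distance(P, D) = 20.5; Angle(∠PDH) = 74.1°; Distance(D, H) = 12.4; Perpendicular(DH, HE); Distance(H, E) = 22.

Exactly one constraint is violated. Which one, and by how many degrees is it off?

Perpendicular(DH, HE) — off by 4.20°.

J = (0.00, 0.00) ✓; JN at 46.10° ✓; |JN| = 8.900 ✓; ∠JNB = 137.9° ✓; |NB| = 25.30 ✓; ∠NBG = 114.0° ✓; |BG| = 22.80 ✓; ∠BGP = 123.8° ✓; |GP| = 13.50 ✓; ∠(GP, PD) = 90.00° ✓; |PD| = 20.50 ✓; ∠PDH = 74.10° ✓; |DH| = 12.40 ✓; ∠(DH, HE) = 85.80° ✗; |HE| = 22.00 ✓.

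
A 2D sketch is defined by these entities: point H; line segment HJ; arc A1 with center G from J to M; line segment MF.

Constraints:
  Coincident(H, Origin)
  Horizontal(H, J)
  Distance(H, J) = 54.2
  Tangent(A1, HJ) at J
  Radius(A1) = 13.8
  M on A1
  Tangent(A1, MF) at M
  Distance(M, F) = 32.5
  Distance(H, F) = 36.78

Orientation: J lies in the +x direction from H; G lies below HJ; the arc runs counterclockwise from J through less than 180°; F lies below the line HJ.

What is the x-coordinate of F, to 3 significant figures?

22.4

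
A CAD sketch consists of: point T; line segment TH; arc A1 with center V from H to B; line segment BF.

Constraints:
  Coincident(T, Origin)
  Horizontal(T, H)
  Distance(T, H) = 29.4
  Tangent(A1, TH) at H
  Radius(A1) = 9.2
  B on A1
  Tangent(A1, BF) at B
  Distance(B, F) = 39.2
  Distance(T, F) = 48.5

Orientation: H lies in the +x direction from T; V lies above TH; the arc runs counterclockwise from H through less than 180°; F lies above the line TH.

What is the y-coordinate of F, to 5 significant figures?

46.422

T is at the origin; T and H share the same y with |TH| = 29.4 and H on the +x side, so H = (29.400, 0.0000). The tangent condition forces VH to be normal to TH, so V = H + (0, 9.2) = (29.400, 9.2000). Since VB ⟂ BF (tangency), |VF| = √(9.2² + 39.2²) = 40.265 regardless of where B sits on A1. So F lies on both circle(T, 48.5) and circle(V, 40.265); the above-TH intersection is F = (14.044, 46.422). B is the foot of the tangent from F: B = (36.878, 14.559).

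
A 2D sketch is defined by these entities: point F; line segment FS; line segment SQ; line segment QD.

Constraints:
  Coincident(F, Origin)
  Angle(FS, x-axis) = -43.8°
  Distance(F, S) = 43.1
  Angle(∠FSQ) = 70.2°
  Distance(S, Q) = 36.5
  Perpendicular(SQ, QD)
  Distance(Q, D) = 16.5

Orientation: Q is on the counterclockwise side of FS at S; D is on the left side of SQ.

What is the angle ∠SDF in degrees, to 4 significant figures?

72.01°

F is at the origin; FS runs at -43.8° with length 43.1, so S = 43.1·(cos -43.8°, sin -43.8°) = (31.11, -29.83). ∠FSQ = 70.2°, so SQ runs at -43.8° + (180° − 70.2°) = 66.00° from the x-axis; with |SQ| = 36.5, Q = S + 36.5·(cos 66.00°, sin 66.00°) = (45.95, 3.513). The perpendicularity gives QD at right angles to SQ; with |QD| = 16.5 on the left of SQ, D = Q + 16.5·(-0.9135, 0.4067) = (30.88, 10.22). Then cos ∠SDF = DS·DF / (|DS||DF|), giving 72.01°.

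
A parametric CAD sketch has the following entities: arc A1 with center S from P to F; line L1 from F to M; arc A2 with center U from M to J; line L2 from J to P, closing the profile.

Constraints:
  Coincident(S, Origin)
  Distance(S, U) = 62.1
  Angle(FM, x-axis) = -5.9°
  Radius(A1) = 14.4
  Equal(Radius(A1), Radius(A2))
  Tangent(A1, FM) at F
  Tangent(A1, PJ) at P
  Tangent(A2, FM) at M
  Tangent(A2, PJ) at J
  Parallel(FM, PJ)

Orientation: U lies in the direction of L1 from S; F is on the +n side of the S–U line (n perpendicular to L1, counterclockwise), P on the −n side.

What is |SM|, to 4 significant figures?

63.75

The slot axis is L1's direction at -5.9°, so u = (cos -5.9°, sin -5.9°) = (0.9947, -0.1028) and n = (−sin -5.9°, cos -5.9°) = (0.1028, 0.9947). S is at the origin and U lies 62.1 along u from S, so U = 62.1·u = (61.77, -6.383). Tangency of A1 to both parallel lines with radius 14.4 puts F and P at S ± 14.4·n: F = (1.480, 14.32), P = (-1.480, -14.32). Equal radii place M and J the same way about U: M = U + 14.4·n = (63.25, 7.940), J = U − 14.4·n = (60.29, -20.71). Then |SM| = |M − S| = 63.75.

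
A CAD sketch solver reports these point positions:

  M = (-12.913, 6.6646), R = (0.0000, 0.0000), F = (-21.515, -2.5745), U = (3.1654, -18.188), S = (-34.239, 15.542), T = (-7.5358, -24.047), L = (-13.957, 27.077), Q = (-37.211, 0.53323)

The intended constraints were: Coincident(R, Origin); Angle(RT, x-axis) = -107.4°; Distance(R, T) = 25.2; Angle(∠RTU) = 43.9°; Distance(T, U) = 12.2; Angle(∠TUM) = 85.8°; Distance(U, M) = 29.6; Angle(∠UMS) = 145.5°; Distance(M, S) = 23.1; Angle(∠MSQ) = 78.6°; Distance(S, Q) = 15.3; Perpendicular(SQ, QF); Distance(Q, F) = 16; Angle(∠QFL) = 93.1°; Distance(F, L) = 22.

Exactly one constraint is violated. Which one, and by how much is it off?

Distance(F, L) = 22 — off by 8.60.

R = (0.00, 0.00) ✓; RT at -107.4° ✓; |RT| = 25.20 ✓; ∠RTU = 43.90° ✓; |TU| = 12.20 ✓; ∠TUM = 85.80° ✓; |UM| = 29.60 ✓; ∠UMS = 145.5° ✓; |MS| = 23.10 ✓; ∠MSQ = 78.60° ✓; |SQ| = 15.30 ✓; ∠(SQ, QF) = 90.00° ✓; |QF| = 16.00 ✓; ∠QFL = 93.10° ✓; |FL| = 30.60 ✗.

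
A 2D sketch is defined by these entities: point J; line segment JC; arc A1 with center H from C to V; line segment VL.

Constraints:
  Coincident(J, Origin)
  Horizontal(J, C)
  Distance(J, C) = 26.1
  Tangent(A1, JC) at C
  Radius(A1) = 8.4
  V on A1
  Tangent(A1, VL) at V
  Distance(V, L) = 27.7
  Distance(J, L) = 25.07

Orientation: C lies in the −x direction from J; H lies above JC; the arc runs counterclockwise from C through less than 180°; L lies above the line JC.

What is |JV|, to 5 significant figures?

19.763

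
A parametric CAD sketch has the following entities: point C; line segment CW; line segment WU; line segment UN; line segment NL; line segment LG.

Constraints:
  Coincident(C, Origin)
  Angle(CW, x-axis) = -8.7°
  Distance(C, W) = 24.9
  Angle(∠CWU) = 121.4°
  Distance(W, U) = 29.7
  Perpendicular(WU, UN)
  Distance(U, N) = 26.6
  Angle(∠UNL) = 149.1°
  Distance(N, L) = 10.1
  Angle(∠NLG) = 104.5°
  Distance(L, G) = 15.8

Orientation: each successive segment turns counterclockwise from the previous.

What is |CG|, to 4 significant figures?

24.29

C is at the origin; CW runs at -8.7° with length 24.9, so W = (24.61, -3.766). ∠CWU = 121.4° gives WU at 49.90° from the x-axis; with |WU| = 29.7, U = (43.74, 18.95). WU is perpendicular to UN, so UN runs at 139.9°; with |UN| = 26.6, N = (23.40, 36.09). ∠UNL = 149.1° gives NL at 170.8° from the x-axis; with |NL| = 10.1, L = (13.43, 37.70). ∠NLG = 104.5° gives LG at -113.7° from the x-axis; with |LG| = 15.8, G = (7.076, 23.23). Then |CG| = |G − C| = 24.29.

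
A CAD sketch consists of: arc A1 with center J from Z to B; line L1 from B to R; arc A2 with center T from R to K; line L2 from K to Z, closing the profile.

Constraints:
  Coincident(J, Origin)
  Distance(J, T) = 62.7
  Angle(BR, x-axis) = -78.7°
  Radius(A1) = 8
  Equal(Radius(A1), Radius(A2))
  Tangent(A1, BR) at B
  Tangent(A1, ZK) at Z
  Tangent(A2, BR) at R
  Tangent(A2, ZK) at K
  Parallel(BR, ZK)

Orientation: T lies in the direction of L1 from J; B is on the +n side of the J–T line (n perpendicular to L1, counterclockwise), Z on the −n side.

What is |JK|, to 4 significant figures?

63.21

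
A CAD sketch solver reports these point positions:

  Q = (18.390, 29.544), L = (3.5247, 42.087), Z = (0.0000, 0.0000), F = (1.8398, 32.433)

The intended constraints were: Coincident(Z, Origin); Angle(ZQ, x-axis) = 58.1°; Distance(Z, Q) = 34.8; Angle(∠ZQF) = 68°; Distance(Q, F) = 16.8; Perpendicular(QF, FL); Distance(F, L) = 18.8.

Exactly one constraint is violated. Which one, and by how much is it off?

Distance(F, L) = 18.8 — off by 9.00.

Z = (0.00, 0.00) ✓; ZQ at 58.10° ✓; |ZQ| = 34.80 ✓; ∠ZQF = 68.00° ✓; |QF| = 16.80 ✓; ∠(QF, FL) = 90.00° ✓; |FL| = 9.800 ✗.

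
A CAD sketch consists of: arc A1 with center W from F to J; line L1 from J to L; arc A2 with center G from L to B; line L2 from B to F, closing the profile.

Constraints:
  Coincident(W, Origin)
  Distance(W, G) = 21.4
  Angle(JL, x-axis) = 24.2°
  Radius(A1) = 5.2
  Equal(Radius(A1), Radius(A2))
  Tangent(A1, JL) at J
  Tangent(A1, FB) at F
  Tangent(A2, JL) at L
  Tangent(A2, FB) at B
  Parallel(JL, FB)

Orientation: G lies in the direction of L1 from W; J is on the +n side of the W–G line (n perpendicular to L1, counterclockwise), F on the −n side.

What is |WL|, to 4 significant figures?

22.02

The slot axis is L1's direction at 24.2°, so u = (cos 24.2°, sin 24.2°) = (0.9121, 0.4099) and n = (−sin 24.2°, cos 24.2°) = (-0.4099, 0.9121). W is at the origin and G lies 21.4 along u from W, so G = 21.4·u = (19.52, 8.772). Tangency of A1 to both parallel lines with radius 5.2 puts J and F at W ± 5.2·n: J = (-2.132, 4.743), F = (2.132, -4.743). Equal radii place L and B the same way about G: L = G + 5.2·n = (17.39, 13.52), B = G − 5.2·n = (21.65, 4.029). Then |WL| = |L − W| = 22.02.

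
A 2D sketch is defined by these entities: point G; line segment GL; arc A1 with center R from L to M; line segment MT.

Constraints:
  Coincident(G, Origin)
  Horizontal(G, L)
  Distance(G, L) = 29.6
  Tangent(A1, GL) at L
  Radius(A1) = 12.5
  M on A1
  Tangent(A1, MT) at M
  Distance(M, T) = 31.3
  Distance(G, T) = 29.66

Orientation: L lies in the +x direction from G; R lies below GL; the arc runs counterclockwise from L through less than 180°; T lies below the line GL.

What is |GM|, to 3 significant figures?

20.3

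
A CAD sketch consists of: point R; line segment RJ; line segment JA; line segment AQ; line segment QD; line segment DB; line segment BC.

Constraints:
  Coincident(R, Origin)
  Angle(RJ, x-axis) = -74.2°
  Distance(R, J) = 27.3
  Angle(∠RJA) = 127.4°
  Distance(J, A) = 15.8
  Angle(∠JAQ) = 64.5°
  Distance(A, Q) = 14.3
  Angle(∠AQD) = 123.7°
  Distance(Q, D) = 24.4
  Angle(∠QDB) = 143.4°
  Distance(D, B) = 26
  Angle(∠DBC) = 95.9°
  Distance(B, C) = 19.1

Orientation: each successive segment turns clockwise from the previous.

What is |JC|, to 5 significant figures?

33.011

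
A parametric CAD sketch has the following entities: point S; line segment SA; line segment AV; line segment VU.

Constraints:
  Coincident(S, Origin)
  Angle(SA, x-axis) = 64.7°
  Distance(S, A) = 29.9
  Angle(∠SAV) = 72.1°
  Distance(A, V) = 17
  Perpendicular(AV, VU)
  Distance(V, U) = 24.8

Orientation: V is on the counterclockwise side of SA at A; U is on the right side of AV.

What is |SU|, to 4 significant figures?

53.82

S is at the origin; SA runs at 64.7° with length 29.9, so A = 29.9·(cos 64.7°, sin 64.7°) = (12.78, 27.03). ∠SAV = 72.1°, so AV runs at 64.7° + (180° − 72.1°) = 172.6° from the x-axis; with |AV| = 17.0, V = A + 17.0·(cos 172.6°, sin 172.6°) = (-4.080, 29.22). The perpendicularity gives VU at right angles to AV; with |VU| = 24.8 on the right of AV, U = V + 24.8·(0.1288, 0.9917) = (-0.8863, 53.82). Then |SU| = |U − S| = 53.82.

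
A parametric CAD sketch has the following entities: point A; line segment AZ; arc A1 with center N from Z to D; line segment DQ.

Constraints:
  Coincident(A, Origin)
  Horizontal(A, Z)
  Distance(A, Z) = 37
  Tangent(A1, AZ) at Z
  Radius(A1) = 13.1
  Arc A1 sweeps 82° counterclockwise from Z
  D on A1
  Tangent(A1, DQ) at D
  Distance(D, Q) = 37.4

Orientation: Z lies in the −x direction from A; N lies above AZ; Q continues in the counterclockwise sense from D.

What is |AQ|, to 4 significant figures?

51.85

A is at the origin; A and Z share the same y with |AZ| = 37.0 and Z on the −x side, so Z = (-37.00, 0.000). Tangency of A1 to AZ means the radius NZ is perpendicular to AZ, so N = Z + (0, 13.1) = (-37.00, 13.10). On A1, Z sits at bearing -90° from N; an 82° counterclockwise sweep puts D at bearing -8°, so D = N + 13.1·(cos -8°, sin -8°) = (-24.03, 11.28). The tangent condition forces ND to be normal to DQ, so DQ runs along (−sin -8°, cos -8°); with |DQ| = 37.4, Q = (-18.82, 48.31). Then |AQ| = |Q − A| = 51.85.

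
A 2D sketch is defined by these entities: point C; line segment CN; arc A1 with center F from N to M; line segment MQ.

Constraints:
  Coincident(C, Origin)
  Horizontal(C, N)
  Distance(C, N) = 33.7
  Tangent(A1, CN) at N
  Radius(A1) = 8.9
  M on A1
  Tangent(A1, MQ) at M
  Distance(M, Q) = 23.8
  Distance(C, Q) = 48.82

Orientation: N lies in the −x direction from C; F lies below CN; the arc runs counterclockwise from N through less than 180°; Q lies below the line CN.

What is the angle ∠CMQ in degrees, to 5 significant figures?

87.343°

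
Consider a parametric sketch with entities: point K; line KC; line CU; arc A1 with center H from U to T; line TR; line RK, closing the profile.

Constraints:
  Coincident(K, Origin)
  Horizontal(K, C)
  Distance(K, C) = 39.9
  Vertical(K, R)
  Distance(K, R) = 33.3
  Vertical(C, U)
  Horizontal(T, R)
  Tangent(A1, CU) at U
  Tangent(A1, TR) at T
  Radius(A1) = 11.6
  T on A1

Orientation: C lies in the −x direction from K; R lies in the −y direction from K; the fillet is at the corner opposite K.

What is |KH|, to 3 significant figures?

35.7

KR is vertical with |KR| = 33.3 and R on the −y side, so R = (0.00, -33.3). The virtual corner opposite K is at (-39.9, -33.3). The tangent condition forces HU to be normal to CU and A1 meets TR tangentially, so HT is at right angles to TR, with radius 11.6, so the center H sits 11.6 in from both sides at H = (-28.3, -21.7). Then |KH| = |H − K| = 35.7.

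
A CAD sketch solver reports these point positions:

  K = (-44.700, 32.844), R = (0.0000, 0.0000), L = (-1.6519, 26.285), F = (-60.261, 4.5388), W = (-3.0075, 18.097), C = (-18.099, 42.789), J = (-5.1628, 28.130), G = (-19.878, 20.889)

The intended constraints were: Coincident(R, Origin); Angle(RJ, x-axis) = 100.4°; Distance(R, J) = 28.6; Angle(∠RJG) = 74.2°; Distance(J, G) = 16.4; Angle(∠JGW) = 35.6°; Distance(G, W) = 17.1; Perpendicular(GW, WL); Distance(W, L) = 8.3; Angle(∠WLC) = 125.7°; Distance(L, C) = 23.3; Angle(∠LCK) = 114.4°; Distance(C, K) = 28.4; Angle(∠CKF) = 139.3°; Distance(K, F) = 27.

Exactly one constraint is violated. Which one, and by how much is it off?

Distance(K, F) = 27 — off by 5.30.

R = (0.00, 0.00) ✓; RJ at 100.4° ✓; |RJ| = 28.60 ✓; ∠RJG = 74.20° ✓; |JG| = 16.40 ✓; ∠JGW = 35.60° ✓; |GW| = 17.10 ✓; ∠(GW, WL) = 90.00° ✓; |WL| = 8.299 ✓; ∠WLC = 125.7° ✓; |LC| = 23.30 ✓; ∠LCK = 114.4° ✓; |CK| = 28.40 ✓; ∠CKF = 139.3° ✓; |KF| = 32.30 ✗.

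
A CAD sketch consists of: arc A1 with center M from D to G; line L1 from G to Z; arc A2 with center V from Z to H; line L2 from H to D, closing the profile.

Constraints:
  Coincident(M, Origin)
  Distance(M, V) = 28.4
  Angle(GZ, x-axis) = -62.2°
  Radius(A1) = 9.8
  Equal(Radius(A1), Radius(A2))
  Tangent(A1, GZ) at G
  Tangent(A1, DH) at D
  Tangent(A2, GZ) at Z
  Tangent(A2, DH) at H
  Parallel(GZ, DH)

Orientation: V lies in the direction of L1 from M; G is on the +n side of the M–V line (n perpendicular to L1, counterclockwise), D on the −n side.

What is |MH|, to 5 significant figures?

30.043

Tangency of A1 to both parallel lines with radius 9.8 puts G and D at M ± 9.8·n: G = (8.6689, 4.5706), D = (-8.6689, -4.5706). Equal radii place Z and H the same way about V: Z = V + 9.8·n = (21.914, -20.552), H = V − 9.8·n = (4.5765, -29.693). Then |MH| = |H − M| = 30.043.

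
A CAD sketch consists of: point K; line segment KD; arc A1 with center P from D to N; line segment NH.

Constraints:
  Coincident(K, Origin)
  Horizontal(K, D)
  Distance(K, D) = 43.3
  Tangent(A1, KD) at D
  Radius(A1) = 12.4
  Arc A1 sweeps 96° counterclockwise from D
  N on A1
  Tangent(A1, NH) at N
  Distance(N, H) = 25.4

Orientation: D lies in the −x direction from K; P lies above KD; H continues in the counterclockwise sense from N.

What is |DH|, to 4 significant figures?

40.14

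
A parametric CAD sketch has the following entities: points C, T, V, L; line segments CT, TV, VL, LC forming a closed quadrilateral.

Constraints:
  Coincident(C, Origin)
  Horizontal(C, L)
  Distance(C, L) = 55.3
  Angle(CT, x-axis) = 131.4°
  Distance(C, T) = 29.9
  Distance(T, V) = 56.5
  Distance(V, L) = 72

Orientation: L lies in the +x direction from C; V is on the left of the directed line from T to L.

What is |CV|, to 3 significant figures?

65.8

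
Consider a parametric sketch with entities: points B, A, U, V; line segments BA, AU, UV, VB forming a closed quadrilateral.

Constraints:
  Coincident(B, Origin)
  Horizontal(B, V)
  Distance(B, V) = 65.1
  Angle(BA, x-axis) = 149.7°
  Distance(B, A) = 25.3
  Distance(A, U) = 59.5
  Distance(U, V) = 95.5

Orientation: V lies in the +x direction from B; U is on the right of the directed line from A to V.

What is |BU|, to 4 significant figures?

50.07

Checks: |AU| = 59.50 ✓; |UV| = 95.50 ✓.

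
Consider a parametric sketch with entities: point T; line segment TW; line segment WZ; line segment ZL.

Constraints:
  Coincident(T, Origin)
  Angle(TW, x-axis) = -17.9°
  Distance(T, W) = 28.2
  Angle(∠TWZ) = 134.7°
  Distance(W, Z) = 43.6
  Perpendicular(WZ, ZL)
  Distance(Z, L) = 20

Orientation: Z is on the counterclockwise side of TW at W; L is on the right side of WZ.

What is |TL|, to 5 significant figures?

75.018

∠TWZ = 134.7°, so WZ runs at -17.9° + (180° − 134.7°) = 27.400° from the x-axis; with |WZ| = 43.6, Z = W + 43.6·(cos 27.400°, sin 27.400°) = (65.544, 11.397). WZ is perpendicular to ZL; with |ZL| = 20.0 on the right of WZ, L = Z + 20.0·(0.46020, -0.88782) = (74.748, -6.3591). Then |TL| = |L − T| = 75.018.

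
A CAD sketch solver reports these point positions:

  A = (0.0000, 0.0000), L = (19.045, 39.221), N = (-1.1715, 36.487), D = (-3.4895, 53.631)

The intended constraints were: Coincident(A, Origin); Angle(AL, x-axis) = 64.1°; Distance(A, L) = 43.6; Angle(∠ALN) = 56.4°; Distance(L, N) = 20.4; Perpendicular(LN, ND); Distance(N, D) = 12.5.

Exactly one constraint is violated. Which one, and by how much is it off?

Distance(N, D) = 12.5 — off by 4.80.

A = (0.00, 0.00) ✓; AL at 64.10° ✓; |AL| = 43.60 ✓; ∠ALN = 56.40° ✓; |LN| = 20.40 ✓; ∠(LN, ND) = 90.00° ✓; |ND| = 17.30 ✗.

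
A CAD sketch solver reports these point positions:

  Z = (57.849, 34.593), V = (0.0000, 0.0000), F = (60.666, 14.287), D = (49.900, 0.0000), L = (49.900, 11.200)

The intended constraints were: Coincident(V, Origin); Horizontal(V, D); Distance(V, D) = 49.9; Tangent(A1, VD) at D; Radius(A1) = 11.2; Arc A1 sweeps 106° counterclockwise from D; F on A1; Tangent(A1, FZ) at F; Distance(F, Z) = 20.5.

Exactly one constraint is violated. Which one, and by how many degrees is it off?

Tangent(A1, FZ) at F — off by 8.10°.

V = (0.00, 0.00) ✓; V.y = 0.00, D.y = 0.00 ✓; |VD| = 49.90 ✓; ∠(LD, DV) = 90.00° ✓; |LD| = 11.20 ✓; bearing(L→F) − bearing(L→D) = 106.0° ✓; |LF| = 11.20 ✓; ∠(LF, FZ) = 98.10° ✗; |FZ| = 20.50 ✓.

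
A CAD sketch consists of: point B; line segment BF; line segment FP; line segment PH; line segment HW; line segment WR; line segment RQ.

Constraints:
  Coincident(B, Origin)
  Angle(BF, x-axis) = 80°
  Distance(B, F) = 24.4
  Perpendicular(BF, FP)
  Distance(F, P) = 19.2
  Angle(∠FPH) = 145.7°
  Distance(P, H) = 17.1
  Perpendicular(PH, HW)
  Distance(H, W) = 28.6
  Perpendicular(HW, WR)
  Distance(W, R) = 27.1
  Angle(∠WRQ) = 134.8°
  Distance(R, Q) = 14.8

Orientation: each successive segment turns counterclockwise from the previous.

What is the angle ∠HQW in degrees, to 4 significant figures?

41.38°

B is at the origin; BF runs at 80.0° with length 24.4, so F = (4.237, 24.03). The perpendicularity gives FP at right angles to BF, so FP runs at 170.0°; with |FP| = 19.2, P = (-14.67, 27.36). ∠FPH = 145.7° gives PH at -155.7° from the x-axis; with |PH| = 17.1, H = (-30.26, 20.33). The perpendicularity gives HW at right angles to PH, so HW runs at -65.70°; with |HW| = 28.6, W = (-18.49, -5.740). HW is perpendicular to WR, so WR runs at 24.30°; with |WR| = 27.1, R = (6.212, 5.412). ∠WRQ = 134.8° gives RQ at 69.50° from the x-axis; with |RQ| = 14.8, Q = (11.40, 19.28). Then cos ∠HQW = QH·QW / (|QH||QW|), giving 41.38°.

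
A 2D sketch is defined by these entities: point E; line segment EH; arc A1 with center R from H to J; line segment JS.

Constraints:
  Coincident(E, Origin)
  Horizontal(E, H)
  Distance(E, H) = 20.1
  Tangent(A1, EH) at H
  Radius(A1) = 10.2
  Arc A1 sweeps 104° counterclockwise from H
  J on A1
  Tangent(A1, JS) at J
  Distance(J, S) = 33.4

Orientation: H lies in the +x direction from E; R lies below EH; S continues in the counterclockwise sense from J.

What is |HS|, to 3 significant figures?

45.1

On A1, H sits at bearing 90° from R; a 104° counterclockwise sweep puts J at bearing 194°, so J = R + 10.2·(cos 194°, sin 194°) = (10.2, -12.7). Since A1 is tangent to JS there, RJ ⟂ JS, so JS runs along (−sin 194°, cos 194°); with |JS| = 33.4, S = (18.3, -45.1). Then |HS| = |S − H| = 45.1.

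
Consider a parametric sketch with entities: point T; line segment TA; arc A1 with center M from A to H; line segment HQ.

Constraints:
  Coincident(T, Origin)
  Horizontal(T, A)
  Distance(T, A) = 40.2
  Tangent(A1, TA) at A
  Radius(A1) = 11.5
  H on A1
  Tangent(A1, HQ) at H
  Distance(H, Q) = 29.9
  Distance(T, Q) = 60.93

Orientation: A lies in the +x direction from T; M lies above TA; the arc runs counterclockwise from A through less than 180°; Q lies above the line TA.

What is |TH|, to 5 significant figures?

53.312

Checks: T.y = 0.00, A.y = 0.00 ✓; |MH| = 11.50 ✓; ∠(MH, HQ) = 90.00° ✓; |HQ| = 29.90 ✓; |TQ| = 60.93 ✓.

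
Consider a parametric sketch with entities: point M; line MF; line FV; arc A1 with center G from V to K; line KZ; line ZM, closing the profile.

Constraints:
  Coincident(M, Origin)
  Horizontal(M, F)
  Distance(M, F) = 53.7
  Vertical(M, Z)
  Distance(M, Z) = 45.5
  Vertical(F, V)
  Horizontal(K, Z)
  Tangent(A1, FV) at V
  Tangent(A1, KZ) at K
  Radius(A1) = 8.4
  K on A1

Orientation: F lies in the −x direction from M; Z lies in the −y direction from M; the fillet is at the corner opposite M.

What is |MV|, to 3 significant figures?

65.3

M is at the origin; M and F share the same y with |MF| = 53.7 and F on the −x side, so F = (-53.7, 0.00). MZ is vertical with |MZ| = 45.5 and Z on the −y side, so Z = (0.00, -45.5). The virtual corner opposite M is at (-53.7, -45.5). Since A1 is tangent to FV there, GV ⟂ FV and the tangent condition forces GK to be normal to KZ, with radius 8.4, so the center G sits 8.4 in from both sides at G = (-45.3, -37.1). That places the tangent points at V = (-53.7, -37.1) on FV and K = (-45.3, -45.5) on KZ. Then |MV| = |V − M| = 65.3.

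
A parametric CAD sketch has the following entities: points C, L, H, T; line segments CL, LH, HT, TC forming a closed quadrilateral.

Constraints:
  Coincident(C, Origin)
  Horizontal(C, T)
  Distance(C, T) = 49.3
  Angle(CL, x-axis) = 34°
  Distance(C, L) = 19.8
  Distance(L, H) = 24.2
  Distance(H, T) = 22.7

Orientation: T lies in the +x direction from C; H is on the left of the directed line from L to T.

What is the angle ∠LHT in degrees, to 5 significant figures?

95.384°

Checks: C.y = 0.00, T.y = 0.00 ✓; |LH| = 24.20 ✓; |HT| = 22.70 ✓.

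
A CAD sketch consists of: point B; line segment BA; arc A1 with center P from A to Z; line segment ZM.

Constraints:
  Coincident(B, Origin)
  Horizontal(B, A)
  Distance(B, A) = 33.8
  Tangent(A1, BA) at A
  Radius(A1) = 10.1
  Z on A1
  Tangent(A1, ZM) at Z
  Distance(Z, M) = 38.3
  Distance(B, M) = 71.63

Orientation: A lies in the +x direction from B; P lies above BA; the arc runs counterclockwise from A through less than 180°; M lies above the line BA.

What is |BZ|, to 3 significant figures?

43.4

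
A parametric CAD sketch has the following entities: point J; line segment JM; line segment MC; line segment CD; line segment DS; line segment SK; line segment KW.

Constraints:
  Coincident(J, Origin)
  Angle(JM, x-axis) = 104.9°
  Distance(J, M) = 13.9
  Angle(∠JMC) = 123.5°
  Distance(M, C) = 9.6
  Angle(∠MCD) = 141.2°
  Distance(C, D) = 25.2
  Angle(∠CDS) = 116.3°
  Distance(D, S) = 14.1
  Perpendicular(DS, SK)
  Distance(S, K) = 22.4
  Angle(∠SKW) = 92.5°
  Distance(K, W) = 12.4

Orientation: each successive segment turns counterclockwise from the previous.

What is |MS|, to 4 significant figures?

39.49

∠MCD = 141.2° gives CD at -159.8° from the x-axis; with |CD| = 25.2, D = (-36.32, 7.793). ∠CDS = 116.3° gives DS at -96.10° from the x-axis; with |DS| = 14.1, S = (-37.82, -6.227). Then |MS| = |S − M| = 39.49.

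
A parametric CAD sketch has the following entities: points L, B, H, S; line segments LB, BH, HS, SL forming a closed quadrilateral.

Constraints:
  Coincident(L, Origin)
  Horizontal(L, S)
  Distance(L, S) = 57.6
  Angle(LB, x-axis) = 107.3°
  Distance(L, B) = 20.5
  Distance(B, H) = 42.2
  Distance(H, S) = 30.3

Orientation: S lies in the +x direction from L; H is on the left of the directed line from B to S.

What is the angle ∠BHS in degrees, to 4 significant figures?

132.9°

Checks: L.y = 0.00, S.y = 0.00 ✓; |BH| = 42.20 ✓; |HS| = 30.30 ✓.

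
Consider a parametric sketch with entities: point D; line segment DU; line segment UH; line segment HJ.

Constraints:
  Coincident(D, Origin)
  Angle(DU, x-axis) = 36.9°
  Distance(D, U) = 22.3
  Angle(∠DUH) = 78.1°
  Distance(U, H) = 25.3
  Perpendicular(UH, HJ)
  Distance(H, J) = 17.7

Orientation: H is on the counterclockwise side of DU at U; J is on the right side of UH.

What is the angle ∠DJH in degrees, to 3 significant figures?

27.6°

∠DUH = 78.1°, so UH runs at 36.9° + (180° − 78.1°) = 139° from the x-axis; with |UH| = 25.3, H = U + 25.3·(cos 139°, sin 139°) = (-1.20, 30.1). UH ⟂ HJ; with |HJ| = 17.7 on the right of UH, J = H + 17.7·(0.659, 0.752) = (10.5, 43.4). Then cos ∠DJH = JD·JH / (|JD||JH|), giving 27.6°.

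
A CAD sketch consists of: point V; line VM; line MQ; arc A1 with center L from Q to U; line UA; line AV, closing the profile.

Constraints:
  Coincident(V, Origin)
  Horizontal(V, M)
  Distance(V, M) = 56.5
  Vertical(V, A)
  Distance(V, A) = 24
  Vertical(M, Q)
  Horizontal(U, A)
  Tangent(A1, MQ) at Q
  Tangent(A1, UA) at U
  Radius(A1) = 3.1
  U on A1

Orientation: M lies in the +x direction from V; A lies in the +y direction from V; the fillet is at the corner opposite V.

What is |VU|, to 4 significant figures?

58.55

V is at the origin; V and M share the same y with |VM| = 56.5 and M on the +x side, so M = (56.50, 0.000). VA is vertical with |VA| = 24.0 and A on the +y side, so A = (0.000, 24.00). The virtual corner opposite V is at (56.50, 24.00). A1 meets MQ tangentially, so LQ is at right angles to MQ and tangency of A1 to UA means the radius LU is perpendicular to UA, with radius 3.1, so the center L sits 3.1 in from both sides at L = (53.40, 20.90). That places the tangent points at Q = (56.50, 20.90) on MQ and U = (53.40, 24.00) on UA. Then |VU| = |U − V| = 58.55.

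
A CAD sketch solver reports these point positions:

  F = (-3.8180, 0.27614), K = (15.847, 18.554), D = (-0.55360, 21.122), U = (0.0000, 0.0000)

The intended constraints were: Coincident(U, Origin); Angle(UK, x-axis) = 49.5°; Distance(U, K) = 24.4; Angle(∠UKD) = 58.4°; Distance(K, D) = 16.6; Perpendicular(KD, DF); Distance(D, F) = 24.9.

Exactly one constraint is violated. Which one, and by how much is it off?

Distance(D, F) = 24.9 — off by 3.80.

U = (0.00, 0.00) ✓; UK at 49.50° ✓; |UK| = 24.40 ✓; ∠UKD = 58.40° ✓; |KD| = 16.60 ✓; ∠(KD, DF) = 90.00° ✓; |DF| = 21.10 ✗.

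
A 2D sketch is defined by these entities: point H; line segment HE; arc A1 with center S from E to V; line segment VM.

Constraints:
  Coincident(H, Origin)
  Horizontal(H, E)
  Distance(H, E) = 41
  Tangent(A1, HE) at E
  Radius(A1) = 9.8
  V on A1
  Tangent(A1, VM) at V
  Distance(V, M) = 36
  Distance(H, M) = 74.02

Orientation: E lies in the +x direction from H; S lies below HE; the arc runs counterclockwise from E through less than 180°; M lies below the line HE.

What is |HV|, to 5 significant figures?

38.617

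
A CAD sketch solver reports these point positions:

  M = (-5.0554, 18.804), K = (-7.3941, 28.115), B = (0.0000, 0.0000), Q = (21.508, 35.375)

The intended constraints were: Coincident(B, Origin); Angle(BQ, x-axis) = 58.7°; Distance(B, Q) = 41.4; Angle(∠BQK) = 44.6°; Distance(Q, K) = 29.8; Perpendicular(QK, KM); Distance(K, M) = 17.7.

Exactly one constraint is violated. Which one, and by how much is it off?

Distance(K, M) = 17.7 — off by 8.10.

B = (0.00, 0.00) ✓; BQ at 58.70° ✓; |BQ| = 41.40 ✓; ∠BQK = 44.60° ✓; |QK| = 29.80 ✓; ∠(QK, KM) = 90.00° ✓; |KM| = 9.600 ✗.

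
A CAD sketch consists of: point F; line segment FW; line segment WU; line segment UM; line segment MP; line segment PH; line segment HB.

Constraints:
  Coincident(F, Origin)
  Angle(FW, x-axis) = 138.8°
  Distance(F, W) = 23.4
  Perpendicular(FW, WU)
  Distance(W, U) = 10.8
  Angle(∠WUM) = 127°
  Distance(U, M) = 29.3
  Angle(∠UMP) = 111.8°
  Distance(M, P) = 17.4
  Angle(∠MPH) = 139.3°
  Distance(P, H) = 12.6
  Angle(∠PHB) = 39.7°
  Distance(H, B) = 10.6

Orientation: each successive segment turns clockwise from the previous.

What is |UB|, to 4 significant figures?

33.31

F is at the origin; FW runs at 138.8° with length 23.4, so W = (-17.61, 15.41). FW ⟂ WU, so WU runs at 48.80°; with |WU| = 10.8, U = (-10.49, 23.54). ∠WUM = 127.0° gives UM at -4.200° from the x-axis; with |UM| = 29.3, M = (18.73, 21.39). ∠UMP = 111.8° gives MP at -72.40° from the x-axis; with |MP| = 17.4, P = (23.99, 4.808). ∠MPH = 139.3° gives PH at -113.1° from the x-axis; with |PH| = 12.6, H = (19.05, -6.782). ∠PHB = 39.7° gives HB at 106.6° from the x-axis; with |HB| = 10.6, B = (16.02, 3.376). Then |UB| = |B − U| = 33.31.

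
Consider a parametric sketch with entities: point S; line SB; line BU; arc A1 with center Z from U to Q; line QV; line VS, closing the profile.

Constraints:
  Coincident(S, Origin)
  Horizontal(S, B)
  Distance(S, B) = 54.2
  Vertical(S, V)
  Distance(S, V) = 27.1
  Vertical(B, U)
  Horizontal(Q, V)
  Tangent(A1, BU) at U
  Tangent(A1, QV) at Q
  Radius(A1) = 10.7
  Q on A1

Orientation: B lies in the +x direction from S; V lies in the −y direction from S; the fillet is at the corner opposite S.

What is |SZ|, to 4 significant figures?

46.49

S is at the origin; SB is horizontal with |SB| = 54.2 and B on the +x side, so B = (54.20, 0.000). S and V share the same x with |SV| = 27.1 and V on the −y side, so V = (0.000, -27.10). The virtual corner opposite S is at (54.20, -27.10). Since A1 is tangent to BU there, ZU ⟂ BU and the tangent condition forces ZQ to be normal to QV, with radius 10.7, so the center Z sits 10.7 in from both sides at Z = (43.50, -16.40). Then |SZ| = |Z − S| = 46.49.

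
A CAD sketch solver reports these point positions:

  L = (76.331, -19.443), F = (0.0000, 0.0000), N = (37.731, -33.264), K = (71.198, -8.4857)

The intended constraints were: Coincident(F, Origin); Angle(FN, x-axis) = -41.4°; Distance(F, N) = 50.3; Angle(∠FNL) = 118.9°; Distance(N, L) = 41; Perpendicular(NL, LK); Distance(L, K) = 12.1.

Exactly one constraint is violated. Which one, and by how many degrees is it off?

Perpendicular(NL, LK) — off by 5.40°.

F = (0.00, 0.00) ✓; FN at -41.40° ✓; |FN| = 50.30 ✓; ∠FNL = 118.9° ✓; |NL| = 41.00 ✓; ∠(NL, LK) = 95.40° ✗; |LK| = 12.10 ✓.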